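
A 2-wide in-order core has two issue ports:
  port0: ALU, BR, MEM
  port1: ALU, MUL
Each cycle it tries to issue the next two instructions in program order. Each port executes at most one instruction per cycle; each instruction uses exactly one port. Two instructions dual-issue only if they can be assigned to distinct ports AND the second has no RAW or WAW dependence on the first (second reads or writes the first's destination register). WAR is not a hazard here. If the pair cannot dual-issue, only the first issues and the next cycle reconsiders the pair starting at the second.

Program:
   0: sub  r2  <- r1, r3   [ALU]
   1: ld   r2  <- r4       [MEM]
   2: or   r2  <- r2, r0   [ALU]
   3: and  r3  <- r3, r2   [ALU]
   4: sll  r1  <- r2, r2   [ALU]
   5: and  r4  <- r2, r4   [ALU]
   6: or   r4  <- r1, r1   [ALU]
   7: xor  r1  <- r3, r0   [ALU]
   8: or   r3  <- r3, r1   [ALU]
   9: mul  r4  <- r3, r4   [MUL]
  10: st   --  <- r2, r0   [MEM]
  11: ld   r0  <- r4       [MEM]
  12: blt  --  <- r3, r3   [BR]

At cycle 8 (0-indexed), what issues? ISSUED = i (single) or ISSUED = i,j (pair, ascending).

#0 head=0: sub.ALU i0 WAW r2
#1 head=1: ld.MEM i1 RAW+WAW r2
#2 head=2: or.ALU i2 RAW r2
#3 head=3: and.ALU/sll.ALU i3+i4 2-wide
#4 head=5: and.ALU i5 WAW r4
#5 head=6: or.ALU/xor.ALU i6+i7 2-wide
#6 head=8: or.ALU i8 RAW r3
#7 head=9: mul.MUL/st.MEM i9+i10 2-wide
#8 head=11: ld.MEM i11 no-port MEM/BR
#9 head=12: blt.BR i12 tail

ISSUED = 11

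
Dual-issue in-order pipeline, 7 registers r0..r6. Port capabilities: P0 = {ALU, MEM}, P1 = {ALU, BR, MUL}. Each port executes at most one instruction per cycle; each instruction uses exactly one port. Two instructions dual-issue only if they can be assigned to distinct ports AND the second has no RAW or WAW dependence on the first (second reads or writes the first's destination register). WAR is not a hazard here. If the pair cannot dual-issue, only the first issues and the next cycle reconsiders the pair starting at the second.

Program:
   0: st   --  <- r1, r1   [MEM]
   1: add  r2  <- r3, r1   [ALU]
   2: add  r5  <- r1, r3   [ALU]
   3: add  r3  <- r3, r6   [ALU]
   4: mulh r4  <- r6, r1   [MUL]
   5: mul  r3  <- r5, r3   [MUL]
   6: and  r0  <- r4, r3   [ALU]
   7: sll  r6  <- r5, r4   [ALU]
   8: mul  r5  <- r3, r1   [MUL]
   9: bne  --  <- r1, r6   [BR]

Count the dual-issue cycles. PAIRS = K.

c0: i0&i1 st.MEM add.ALU  2-wide
c1: i2&i3 add.ALU add.ALU  2-wide
c2: i4 mulh.MUL  no-port MUL/MUL
c3: i5 mul.MUL  RAW r3
c4: i6&i7 and.ALU sll.ALU  2-wide
c5: i8 mul.MUL  no-port MUL/BR
c6: i9 bne.BR  tail

PAIRS = 3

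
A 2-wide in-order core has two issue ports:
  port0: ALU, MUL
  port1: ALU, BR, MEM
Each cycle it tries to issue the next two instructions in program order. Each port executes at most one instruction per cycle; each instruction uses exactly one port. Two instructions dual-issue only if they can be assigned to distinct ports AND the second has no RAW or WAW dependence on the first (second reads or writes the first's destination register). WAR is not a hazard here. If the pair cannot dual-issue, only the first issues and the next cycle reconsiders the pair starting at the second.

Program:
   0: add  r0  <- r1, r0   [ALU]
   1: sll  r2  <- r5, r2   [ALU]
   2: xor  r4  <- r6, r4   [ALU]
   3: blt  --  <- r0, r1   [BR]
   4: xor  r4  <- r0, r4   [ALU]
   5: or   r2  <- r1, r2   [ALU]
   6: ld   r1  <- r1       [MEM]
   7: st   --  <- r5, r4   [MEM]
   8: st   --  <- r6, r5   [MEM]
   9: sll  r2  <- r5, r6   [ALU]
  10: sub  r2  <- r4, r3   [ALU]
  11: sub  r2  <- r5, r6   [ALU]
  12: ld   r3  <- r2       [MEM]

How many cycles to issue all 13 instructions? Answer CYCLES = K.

CYCLES = 9

  cy0 -> i0/i1 (add;sll) dual
  cy1 -> i2/i3 (xor;blt) dual
  cy2 -> i4/i5 (xor;or) dual
  cy3 -> i6 (ld) no-port MEM/MEM
  cy4 -> i7 (st) no-port MEM/MEM
  cy5 -> i8/i9 (st;sll) dual
  cy6 -> i10 (sub) WAW r2
  cy7 -> i11 (sub) RAW r2
  cy8 -> i12 (ld) tail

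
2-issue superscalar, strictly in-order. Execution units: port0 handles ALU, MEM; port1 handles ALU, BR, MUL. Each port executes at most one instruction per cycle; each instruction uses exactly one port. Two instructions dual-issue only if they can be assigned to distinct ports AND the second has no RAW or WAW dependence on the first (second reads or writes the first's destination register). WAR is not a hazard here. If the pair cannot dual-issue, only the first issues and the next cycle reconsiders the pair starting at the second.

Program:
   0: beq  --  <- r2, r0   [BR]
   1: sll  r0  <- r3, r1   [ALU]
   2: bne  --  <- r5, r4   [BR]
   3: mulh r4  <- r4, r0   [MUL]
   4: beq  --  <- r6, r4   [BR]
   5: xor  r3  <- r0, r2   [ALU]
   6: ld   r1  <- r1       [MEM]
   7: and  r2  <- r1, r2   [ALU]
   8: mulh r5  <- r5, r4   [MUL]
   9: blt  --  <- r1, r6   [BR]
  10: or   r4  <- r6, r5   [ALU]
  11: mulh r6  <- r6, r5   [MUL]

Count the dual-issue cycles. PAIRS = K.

  cy0 -> i0,i1 (beq sll) dual
  cy1 -> i2 (bne) no-port BR/MUL
  cy2 -> i3 (mulh) no-port MUL/BR
  cy3 -> i4,i5 (beq xor) dual
  cy4 -> i6 (ld) RAW r1
  cy5 -> i7,i8 (and mulh) dual
  cy6 -> i9,i10 (blt or) dual
  cy7 -> i11 (mulh) tail

PAIRS = 4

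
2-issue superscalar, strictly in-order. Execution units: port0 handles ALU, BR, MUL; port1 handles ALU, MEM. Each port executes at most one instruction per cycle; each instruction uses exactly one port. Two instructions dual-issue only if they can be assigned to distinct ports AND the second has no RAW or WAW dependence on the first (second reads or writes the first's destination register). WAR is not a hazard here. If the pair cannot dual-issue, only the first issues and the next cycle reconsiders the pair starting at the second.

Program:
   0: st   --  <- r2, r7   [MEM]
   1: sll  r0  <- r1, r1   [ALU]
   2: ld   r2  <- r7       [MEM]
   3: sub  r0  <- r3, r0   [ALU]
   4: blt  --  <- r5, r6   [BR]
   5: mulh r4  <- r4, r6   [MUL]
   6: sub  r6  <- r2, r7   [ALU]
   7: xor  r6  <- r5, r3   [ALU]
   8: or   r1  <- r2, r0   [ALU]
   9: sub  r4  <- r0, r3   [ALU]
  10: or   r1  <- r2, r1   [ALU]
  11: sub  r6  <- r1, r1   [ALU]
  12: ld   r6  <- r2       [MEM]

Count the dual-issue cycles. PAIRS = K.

PAIRS = 5

[0] i0+i1  st.MEM;sll.ALU  -- pair
[1] i2+i3  ld.MEM;sub.ALU  -- pair
[2] i4  blt.BR  -- no-port BR/MUL
[3] i5+i6  mulh.MUL;sub.ALU  -- pair
[4] i7+i8  xor.ALU;or.ALU  -- pair
[5] i9+i10  sub.ALU;or.ALU  -- pair
[6] i11  sub.ALU  -- WAW r6
[7] i12  ld.MEM  -- tail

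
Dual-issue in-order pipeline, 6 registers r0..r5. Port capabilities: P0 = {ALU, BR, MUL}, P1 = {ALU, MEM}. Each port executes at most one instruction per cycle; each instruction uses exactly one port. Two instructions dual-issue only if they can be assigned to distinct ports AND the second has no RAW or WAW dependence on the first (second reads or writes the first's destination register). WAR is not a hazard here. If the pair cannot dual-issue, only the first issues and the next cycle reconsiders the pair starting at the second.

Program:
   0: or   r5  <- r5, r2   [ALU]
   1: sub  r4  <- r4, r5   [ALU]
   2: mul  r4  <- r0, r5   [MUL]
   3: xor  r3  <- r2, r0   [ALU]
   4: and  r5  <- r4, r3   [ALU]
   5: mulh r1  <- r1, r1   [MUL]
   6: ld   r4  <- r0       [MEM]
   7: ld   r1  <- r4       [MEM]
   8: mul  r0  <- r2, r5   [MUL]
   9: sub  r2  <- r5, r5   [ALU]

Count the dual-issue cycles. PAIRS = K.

PAIRS = 3

0. or @i0  | RAW r5
1. sub @i1  | WAW r4
2. mul;xor @i2/i3  | pair
3. and;mulh @i4/i5  | pair
4. ld @i6  | no-port MEM/MEM
5. ld;mul @i7/i8  | pair
6. sub @i9  | tail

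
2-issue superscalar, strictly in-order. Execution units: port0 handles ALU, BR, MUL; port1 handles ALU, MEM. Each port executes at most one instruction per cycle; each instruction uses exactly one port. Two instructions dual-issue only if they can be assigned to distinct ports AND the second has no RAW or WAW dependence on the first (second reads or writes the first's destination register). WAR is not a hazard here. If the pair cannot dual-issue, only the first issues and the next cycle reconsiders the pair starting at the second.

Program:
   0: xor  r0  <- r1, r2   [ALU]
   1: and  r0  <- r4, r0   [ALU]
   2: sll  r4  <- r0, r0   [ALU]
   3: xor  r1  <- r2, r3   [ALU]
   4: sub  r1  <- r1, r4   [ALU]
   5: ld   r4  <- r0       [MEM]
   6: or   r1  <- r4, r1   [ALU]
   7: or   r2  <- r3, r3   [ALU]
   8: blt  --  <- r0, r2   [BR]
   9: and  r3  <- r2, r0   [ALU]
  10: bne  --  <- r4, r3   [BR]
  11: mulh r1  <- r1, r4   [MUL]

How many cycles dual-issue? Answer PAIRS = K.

[0] i0  xor.ALU  -- RAW+WAW r0
[1] i1  and.ALU  -- RAW r0
[2] i2,i3  sll.ALU+xor.ALU  -- dual
[3] i4,i5  sub.ALU+ld.MEM  -- dual
[4] i6,i7  or.ALU+or.ALU  -- dual
[5] i8,i9  blt.BR+and.ALU  -- dual
[6] i10  bne.BR  -- no-port BR/MUL
[7] i11  mulh.MUL  -- tail

PAIRS = 4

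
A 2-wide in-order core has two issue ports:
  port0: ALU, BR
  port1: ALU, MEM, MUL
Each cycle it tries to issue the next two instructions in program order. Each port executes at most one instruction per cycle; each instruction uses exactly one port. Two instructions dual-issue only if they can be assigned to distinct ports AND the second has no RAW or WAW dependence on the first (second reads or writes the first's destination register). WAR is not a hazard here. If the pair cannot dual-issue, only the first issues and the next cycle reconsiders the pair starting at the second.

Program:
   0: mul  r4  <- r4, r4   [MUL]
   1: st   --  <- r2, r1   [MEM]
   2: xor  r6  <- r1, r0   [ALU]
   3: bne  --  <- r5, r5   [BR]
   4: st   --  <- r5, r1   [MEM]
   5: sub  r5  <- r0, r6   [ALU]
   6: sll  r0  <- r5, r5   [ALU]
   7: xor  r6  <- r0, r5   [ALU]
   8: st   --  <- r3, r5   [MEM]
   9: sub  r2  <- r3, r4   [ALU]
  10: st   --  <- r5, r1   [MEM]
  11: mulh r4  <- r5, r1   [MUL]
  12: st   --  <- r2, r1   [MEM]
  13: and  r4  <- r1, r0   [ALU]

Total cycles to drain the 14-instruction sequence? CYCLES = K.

#0 head=0: mul.MUL i0 no-port MUL/MEM
#1 head=1: st.MEM+xor.ALU i1&i2 2-wide
#2 head=3: bne.BR+st.MEM i3&i4 2-wide
#3 head=5: sub.ALU i5 RAW r5
#4 head=6: sll.ALU i6 RAW r0
#5 head=7: xor.ALU+st.MEM i7&i8 2-wide
#6 head=9: sub.ALU+st.MEM i9&i10 2-wide
#7 head=11: mulh.MUL i11 no-port MUL/MEM
#8 head=12: st.MEM+and.ALU i12&i13 2-wide

CYCLES = 9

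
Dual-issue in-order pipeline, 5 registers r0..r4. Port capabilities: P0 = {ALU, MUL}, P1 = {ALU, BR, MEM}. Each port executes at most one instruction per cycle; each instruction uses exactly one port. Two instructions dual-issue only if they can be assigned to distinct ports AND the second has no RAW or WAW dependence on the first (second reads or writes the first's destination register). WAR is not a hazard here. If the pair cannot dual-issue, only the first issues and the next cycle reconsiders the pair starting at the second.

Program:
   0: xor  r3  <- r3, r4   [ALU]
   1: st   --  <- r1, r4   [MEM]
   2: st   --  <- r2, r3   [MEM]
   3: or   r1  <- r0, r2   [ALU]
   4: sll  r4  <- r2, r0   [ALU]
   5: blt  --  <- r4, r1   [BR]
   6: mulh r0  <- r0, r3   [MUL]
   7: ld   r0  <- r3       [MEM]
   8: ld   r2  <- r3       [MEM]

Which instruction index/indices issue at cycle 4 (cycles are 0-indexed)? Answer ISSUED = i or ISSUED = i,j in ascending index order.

t=0 i0,i1:xor/st ; dual
t=1 i2,i3:st/or ; dual
t=2 i4:sll ; RAW r4
t=3 i5,i6:blt/mulh ; dual
t=4 i7:ld ; no-port MEM/MEM
t=5 i8:ld ; tail

ISSUED = 7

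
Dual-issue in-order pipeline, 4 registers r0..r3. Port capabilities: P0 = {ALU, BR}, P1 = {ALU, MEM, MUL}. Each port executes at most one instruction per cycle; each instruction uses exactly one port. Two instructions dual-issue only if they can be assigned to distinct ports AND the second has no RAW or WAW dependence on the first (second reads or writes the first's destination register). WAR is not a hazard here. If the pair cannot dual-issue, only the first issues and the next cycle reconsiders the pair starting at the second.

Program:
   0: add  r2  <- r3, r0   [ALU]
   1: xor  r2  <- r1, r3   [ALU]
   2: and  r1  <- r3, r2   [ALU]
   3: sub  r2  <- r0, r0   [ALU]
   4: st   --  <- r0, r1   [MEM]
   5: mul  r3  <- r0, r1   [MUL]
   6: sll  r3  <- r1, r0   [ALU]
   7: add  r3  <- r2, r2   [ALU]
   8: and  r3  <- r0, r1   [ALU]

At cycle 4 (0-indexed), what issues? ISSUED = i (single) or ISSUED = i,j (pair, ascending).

c0: i0 add  WAW r2
c1: i1 xor  RAW r2
c2: i2+i3 and sub  pair
c3: i4 st  no-port MEM/MUL
c4: i5 mul  WAW r3
c5: i6 sll  WAW r3
c6: i7 add  WAW r3
c7: i8 and  tail

ISSUED = 5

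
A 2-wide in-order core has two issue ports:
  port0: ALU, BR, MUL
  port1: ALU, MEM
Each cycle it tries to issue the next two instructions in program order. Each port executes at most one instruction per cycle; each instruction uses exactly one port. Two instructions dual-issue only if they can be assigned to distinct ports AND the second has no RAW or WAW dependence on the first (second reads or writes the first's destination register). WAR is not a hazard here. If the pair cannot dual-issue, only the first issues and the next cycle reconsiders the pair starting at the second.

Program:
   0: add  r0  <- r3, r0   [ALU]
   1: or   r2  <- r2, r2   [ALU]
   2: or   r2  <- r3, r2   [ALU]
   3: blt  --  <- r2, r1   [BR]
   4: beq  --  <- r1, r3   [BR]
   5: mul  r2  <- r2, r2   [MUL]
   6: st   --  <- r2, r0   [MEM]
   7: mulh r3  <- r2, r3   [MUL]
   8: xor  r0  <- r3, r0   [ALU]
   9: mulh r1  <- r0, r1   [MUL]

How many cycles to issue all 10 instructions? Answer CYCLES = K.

CYCLES = 8

  cy0 -> i0&i1 (add;or) pair
  cy1 -> i2 (or) RAW r2
  cy2 -> i3 (blt) no-port BR/BR
  cy3 -> i4 (beq) no-port BR/MUL
  cy4 -> i5 (mul) RAW r2
  cy5 -> i6&i7 (st;mulh) pair
  cy6 -> i8 (xor) RAW r0
  cy7 -> i9 (mulh) tail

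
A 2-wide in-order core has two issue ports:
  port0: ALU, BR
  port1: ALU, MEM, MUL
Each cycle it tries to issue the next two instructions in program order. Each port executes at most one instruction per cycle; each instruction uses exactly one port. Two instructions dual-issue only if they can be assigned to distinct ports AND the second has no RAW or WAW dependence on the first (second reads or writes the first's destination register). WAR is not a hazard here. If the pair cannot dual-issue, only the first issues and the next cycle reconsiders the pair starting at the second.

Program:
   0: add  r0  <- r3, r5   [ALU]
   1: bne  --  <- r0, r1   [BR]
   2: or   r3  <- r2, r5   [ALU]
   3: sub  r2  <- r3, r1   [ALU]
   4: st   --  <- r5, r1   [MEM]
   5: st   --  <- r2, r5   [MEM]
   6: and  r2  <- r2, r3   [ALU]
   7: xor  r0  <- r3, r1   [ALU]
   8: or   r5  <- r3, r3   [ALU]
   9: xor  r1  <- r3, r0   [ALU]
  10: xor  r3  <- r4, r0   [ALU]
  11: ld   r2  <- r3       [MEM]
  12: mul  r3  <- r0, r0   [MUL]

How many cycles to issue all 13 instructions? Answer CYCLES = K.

CYCLES = 8

0. add.ALU @i0  | RAW r0
1. bne.BR+or.ALU @i1,i2  | dual
2. sub.ALU+st.MEM @i3,i4  | dual
3. st.MEM+and.ALU @i5,i6  | dual
4. xor.ALU+or.ALU @i7,i8  | dual
5. xor.ALU+xor.ALU @i9,i10  | dual
6. ld.MEM @i11  | no-port MEM/MUL
7. mul.MUL @i12  | tail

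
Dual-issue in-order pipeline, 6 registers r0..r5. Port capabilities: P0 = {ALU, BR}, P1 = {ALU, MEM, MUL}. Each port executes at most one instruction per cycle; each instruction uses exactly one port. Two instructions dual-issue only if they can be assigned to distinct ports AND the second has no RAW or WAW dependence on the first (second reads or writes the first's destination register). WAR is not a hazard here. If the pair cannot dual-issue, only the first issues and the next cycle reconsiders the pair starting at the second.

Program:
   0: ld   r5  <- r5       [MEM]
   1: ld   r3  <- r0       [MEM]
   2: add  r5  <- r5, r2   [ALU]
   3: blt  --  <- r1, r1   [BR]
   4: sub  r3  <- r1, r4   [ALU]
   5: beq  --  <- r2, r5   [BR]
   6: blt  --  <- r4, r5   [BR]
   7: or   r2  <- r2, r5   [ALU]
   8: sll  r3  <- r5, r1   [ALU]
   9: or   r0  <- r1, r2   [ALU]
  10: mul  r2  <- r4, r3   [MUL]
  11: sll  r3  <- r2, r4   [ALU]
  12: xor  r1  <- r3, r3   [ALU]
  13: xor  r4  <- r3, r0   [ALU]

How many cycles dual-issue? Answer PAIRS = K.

PAIRS = 5

c0: i0 ld.MEM  no-port MEM/MEM
c1: i1/i2 ld.MEM;add.ALU  2-wide
c2: i3/i4 blt.BR;sub.ALU  2-wide
c3: i5 beq.BR  no-port BR/BR
c4: i6/i7 blt.BR;or.ALU  2-wide
c5: i8/i9 sll.ALU;or.ALU  2-wide
c6: i10 mul.MUL  RAW r2
c7: i11 sll.ALU  RAW r3
c8: i12/i13 xor.ALU;xor.ALU  2-wide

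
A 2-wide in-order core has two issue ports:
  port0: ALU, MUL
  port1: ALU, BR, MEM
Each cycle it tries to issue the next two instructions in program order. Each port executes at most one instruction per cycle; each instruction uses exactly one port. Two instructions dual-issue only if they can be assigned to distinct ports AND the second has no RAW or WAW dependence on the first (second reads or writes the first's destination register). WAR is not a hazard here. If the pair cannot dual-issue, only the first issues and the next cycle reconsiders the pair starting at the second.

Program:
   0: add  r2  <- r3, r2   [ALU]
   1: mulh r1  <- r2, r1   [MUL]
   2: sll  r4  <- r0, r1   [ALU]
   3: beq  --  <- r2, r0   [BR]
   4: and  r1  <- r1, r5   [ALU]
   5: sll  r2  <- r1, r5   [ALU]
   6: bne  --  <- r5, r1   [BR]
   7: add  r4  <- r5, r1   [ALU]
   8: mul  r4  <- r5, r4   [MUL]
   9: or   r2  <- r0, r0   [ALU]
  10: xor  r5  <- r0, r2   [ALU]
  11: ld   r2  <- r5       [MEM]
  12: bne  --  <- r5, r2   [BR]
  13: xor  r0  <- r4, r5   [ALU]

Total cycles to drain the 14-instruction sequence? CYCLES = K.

  cy0 -> i0 (add.ALU) RAW r2
  cy1 -> i1 (mulh.MUL) RAW r1
  cy2 -> i2/i3 (sll.ALU/beq.BR) 2-wide
  cy3 -> i4 (and.ALU) RAW r1
  cy4 -> i5/i6 (sll.ALU/bne.BR) 2-wide
  cy5 -> i7 (add.ALU) RAW+WAW r4
  cy6 -> i8/i9 (mul.MUL/or.ALU) 2-wide
  cy7 -> i10 (xor.ALU) RAW r5
  cy8 -> i11 (ld.MEM) no-port MEM/BR
  cy9 -> i12/i13 (bne.BR/xor.ALU) 2-wide

CYCLES = 10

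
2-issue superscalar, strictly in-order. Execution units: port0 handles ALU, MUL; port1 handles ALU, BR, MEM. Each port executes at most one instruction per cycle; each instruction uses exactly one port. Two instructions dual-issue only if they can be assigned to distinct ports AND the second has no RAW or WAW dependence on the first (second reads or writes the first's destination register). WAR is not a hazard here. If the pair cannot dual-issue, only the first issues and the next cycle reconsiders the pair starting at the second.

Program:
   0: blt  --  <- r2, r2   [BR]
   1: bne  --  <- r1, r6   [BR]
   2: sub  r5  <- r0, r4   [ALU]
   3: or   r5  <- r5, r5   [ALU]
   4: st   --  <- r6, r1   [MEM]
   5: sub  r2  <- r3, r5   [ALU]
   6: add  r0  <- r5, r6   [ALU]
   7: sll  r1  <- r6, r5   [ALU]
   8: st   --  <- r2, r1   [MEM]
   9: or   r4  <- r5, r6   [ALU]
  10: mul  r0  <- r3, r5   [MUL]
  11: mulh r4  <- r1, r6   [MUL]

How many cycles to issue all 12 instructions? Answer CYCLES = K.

CYCLES = 8

#0 head=0: blt i0 no-port BR/BR
#1 head=1: bne/sub i1,i2 2-wide
#2 head=3: or/st i3,i4 2-wide
#3 head=5: sub/add i5,i6 2-wide
#4 head=7: sll i7 RAW r1
#5 head=8: st/or i8,i9 2-wide
#6 head=10: mul i10 no-port MUL/MUL
#7 head=11: mulh i11 tail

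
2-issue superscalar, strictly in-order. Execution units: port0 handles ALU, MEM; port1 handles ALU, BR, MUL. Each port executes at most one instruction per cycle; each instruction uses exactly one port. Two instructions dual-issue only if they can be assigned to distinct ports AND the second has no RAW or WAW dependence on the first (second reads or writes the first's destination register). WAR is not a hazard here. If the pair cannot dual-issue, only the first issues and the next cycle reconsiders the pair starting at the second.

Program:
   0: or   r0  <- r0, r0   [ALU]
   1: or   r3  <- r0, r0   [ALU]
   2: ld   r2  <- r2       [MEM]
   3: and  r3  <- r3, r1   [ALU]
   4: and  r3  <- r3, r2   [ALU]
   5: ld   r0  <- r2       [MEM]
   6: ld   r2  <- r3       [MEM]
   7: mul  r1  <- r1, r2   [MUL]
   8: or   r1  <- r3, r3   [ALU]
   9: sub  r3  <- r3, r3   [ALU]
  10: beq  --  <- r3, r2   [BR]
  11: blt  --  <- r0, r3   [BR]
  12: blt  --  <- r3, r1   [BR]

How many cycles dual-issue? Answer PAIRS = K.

[0] i0  or  -- RAW r0
[1] i1+i2  or/ld  -- 2-wide
[2] i3  and  -- RAW+WAW r3
[3] i4+i5  and/ld  -- 2-wide
[4] i6  ld  -- RAW r2
[5] i7  mul  -- WAW r1
[6] i8+i9  or/sub  -- 2-wide
[7] i10  beq  -- no-port BR/BR
[8] i11  blt  -- no-port BR/BR
[9] i12  blt  -- tail

PAIRS = 3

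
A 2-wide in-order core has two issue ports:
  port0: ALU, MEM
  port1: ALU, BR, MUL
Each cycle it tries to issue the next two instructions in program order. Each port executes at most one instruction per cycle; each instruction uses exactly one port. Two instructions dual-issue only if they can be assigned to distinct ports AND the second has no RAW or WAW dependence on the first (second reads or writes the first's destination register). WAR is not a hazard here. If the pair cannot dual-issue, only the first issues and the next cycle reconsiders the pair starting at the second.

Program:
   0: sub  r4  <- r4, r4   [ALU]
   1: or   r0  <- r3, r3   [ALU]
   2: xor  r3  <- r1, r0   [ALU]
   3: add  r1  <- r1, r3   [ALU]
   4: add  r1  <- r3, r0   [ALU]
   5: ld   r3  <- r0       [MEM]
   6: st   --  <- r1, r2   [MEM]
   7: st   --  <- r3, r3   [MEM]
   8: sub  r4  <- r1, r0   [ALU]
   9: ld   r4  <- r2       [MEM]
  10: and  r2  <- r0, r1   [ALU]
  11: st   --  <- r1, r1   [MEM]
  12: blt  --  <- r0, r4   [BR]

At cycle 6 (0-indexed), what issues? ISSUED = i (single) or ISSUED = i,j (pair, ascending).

ISSUED = 9,10

[0] i0,i1  sub;or  -- 2-wide
[1] i2  xor  -- RAW r3
[2] i3  add  -- WAW r1
[3] i4,i5  add;ld  -- 2-wide
[4] i6  st  -- no-port MEM/MEM
[5] i7,i8  st;sub  -- 2-wide
[6] i9,i10  ld;and  -- 2-wide
[7] i11,i12  st;blt  -- 2-wide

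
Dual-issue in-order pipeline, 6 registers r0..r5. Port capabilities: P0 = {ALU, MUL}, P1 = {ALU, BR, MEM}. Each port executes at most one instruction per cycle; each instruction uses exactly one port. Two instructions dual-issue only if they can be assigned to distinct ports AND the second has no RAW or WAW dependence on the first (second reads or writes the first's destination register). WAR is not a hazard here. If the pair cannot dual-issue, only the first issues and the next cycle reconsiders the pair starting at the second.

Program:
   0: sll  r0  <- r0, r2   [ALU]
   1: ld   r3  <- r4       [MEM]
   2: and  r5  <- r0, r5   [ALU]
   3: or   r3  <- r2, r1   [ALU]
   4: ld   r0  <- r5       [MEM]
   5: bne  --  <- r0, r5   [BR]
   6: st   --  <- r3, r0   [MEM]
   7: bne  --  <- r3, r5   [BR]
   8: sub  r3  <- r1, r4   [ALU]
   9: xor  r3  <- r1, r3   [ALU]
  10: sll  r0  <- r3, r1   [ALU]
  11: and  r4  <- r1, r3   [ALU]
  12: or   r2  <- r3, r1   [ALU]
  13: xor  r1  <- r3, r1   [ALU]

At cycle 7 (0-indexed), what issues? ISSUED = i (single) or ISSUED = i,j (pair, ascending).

#0 head=0: sll.ALU ld.MEM i0,i1 2-wide
#1 head=2: and.ALU or.ALU i2,i3 2-wide
#2 head=4: ld.MEM i4 no-port MEM/BR
#3 head=5: bne.BR i5 no-port BR/MEM
#4 head=6: st.MEM i6 no-port MEM/BR
#5 head=7: bne.BR sub.ALU i7,i8 2-wide
#6 head=9: xor.ALU i9 RAW r3
#7 head=10: sll.ALU and.ALU i10,i11 2-wide
#8 head=12: or.ALU xor.ALU i12,i13 2-wide

ISSUED = 10,11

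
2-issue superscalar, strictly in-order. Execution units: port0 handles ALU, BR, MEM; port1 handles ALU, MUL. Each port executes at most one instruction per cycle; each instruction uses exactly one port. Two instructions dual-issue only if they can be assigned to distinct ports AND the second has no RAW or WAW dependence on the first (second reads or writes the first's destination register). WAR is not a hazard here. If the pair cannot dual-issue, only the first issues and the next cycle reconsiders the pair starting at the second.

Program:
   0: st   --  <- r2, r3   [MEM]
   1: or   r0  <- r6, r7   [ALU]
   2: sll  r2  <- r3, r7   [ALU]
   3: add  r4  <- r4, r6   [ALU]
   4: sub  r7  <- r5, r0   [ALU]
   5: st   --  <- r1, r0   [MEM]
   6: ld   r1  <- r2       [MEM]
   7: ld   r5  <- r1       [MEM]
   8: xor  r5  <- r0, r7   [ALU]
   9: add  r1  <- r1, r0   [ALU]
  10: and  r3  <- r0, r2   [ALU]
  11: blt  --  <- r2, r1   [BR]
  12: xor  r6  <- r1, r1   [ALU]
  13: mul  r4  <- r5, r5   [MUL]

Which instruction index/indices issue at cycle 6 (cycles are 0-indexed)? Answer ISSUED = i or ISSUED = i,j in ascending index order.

0. st;or @i0,i1  | pair
1. sll;add @i2,i3  | pair
2. sub;st @i4,i5  | pair
3. ld @i6  | no-port MEM/MEM
4. ld @i7  | WAW r5
5. xor;add @i8,i9  | pair
6. and;blt @i10,i11  | pair
7. xor;mul @i12,i13  | pair

ISSUED = 10,11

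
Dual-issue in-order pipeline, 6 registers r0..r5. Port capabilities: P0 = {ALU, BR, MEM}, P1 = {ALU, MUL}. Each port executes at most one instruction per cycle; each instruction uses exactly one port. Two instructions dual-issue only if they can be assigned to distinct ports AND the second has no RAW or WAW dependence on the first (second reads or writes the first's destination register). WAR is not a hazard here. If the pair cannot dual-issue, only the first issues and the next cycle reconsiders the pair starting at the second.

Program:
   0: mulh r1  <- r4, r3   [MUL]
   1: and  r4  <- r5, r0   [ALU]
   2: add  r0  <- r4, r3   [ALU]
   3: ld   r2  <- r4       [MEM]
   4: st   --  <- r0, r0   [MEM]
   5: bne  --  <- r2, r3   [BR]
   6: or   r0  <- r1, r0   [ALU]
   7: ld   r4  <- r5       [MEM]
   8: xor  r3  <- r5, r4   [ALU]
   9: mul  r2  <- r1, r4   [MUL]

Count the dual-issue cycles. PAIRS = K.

PAIRS = 4

#0 head=0: mulh.MUL/and.ALU i0,i1 2-wide
#1 head=2: add.ALU/ld.MEM i2,i3 2-wide
#2 head=4: st.MEM i4 no-port MEM/BR
#3 head=5: bne.BR/or.ALU i5,i6 2-wide
#4 head=7: ld.MEM i7 RAW r4
#5 head=8: xor.ALU/mul.MUL i8,i9 2-wide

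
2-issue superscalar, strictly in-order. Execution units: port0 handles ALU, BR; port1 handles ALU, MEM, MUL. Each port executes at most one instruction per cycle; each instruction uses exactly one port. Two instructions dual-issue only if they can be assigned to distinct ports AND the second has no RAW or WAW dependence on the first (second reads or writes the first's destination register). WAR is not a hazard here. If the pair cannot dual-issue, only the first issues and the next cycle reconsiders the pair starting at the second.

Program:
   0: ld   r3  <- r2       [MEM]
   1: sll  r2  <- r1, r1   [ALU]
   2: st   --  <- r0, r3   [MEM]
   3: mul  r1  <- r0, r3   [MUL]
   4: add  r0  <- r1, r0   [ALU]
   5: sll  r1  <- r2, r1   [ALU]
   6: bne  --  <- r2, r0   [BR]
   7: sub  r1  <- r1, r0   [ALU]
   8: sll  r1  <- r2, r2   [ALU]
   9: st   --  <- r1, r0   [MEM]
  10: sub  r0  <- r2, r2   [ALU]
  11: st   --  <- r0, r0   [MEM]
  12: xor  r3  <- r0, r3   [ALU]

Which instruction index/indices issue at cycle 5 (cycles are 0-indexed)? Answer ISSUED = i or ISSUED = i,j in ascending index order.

0. ld.MEM;sll.ALU @i0,i1  | dual
1. st.MEM @i2  | no-port MEM/MUL
2. mul.MUL @i3  | RAW r1
3. add.ALU;sll.ALU @i4,i5  | dual
4. bne.BR;sub.ALU @i6,i7  | dual
5. sll.ALU @i8  | RAW r1
6. st.MEM;sub.ALU @i9,i10  | dual
7. st.MEM;xor.ALU @i11,i12  | dual

ISSUED = 8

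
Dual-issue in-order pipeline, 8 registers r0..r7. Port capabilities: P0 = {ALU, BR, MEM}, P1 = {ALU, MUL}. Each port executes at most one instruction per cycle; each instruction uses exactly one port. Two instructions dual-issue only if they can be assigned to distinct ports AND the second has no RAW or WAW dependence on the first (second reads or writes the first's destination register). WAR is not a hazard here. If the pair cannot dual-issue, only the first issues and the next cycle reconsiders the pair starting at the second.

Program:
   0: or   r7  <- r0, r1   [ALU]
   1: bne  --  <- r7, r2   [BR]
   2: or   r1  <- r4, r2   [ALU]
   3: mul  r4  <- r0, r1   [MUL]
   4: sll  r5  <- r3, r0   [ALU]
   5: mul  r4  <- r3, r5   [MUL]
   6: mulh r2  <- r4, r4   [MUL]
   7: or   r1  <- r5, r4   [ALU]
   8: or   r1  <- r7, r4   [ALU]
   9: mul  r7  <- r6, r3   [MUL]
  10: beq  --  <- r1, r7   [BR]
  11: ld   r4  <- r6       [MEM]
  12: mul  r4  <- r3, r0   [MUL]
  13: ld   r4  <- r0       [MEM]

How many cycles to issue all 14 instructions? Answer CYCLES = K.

c0: i0 or.ALU  RAW r7
c1: i1&i2 bne.BR or.ALU  pair
c2: i3&i4 mul.MUL sll.ALU  pair
c3: i5 mul.MUL  no-port MUL/MUL
c4: i6&i7 mulh.MUL or.ALU  pair
c5: i8&i9 or.ALU mul.MUL  pair
c6: i10 beq.BR  no-port BR/MEM
c7: i11 ld.MEM  WAW r4
c8: i12 mul.MUL  WAW r4
c9: i13 ld.MEM  tail

CYCLES = 10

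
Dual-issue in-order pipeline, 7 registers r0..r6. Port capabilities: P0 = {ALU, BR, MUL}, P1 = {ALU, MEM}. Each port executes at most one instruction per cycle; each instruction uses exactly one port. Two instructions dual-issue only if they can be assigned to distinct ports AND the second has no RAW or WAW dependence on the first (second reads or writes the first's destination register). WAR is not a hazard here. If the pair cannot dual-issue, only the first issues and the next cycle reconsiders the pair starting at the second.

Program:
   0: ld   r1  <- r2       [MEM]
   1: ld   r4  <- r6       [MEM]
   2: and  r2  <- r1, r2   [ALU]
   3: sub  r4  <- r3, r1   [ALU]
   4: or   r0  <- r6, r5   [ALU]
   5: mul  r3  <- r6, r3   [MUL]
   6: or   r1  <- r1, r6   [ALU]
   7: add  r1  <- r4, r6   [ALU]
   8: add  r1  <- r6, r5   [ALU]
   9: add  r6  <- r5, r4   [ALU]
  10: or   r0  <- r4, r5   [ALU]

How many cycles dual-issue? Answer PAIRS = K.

0. ld.MEM @i0  | no-port MEM/MEM
1. ld.MEM/and.ALU @i1&i2  | 2-wide
2. sub.ALU/or.ALU @i3&i4  | 2-wide
3. mul.MUL/or.ALU @i5&i6  | 2-wide
4. add.ALU @i7  | WAW r1
5. add.ALU/add.ALU @i8&i9  | 2-wide
6. or.ALU @i10  | tail

PAIRS = 4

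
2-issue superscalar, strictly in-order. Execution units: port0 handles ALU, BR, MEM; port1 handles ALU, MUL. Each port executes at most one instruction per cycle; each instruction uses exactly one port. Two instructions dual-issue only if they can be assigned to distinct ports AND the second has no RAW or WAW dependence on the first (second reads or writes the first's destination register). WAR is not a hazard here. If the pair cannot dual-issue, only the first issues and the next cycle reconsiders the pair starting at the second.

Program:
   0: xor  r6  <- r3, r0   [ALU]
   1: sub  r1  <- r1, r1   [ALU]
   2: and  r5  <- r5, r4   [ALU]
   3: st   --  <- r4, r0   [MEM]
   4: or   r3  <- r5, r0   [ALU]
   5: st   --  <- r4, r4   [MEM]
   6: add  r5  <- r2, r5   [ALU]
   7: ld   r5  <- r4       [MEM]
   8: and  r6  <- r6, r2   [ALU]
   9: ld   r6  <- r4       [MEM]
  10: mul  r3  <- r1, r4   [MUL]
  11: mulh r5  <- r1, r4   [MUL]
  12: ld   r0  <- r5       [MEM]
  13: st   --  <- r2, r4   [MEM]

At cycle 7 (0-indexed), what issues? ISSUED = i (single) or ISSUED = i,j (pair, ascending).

[0] i0,i1  xor.ALU sub.ALU  -- pair
[1] i2,i3  and.ALU st.MEM  -- pair
[2] i4,i5  or.ALU st.MEM  -- pair
[3] i6  add.ALU  -- WAW r5
[4] i7,i8  ld.MEM and.ALU  -- pair
[5] i9,i10  ld.MEM mul.MUL  -- pair
[6] i11  mulh.MUL  -- RAW r5
[7] i12  ld.MEM  -- no-port MEM/MEM
[8] i13  st.MEM  -- tail

ISSUED = 12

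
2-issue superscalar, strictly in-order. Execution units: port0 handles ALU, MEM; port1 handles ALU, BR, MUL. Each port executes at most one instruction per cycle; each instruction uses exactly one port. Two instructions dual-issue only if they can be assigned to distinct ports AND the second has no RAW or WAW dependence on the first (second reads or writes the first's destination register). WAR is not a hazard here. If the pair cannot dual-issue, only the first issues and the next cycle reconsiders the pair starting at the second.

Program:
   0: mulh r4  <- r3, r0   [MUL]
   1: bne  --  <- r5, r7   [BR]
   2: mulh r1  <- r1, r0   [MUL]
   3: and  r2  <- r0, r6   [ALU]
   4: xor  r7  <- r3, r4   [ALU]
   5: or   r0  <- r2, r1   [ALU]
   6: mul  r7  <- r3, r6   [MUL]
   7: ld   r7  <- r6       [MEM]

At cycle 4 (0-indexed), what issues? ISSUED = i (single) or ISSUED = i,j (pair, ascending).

ISSUED = 6

  cy0 -> i0 (mulh) no-port MUL/BR
  cy1 -> i1 (bne) no-port BR/MUL
  cy2 -> i2,i3 (mulh/and) 2-wide
  cy3 -> i4,i5 (xor/or) 2-wide
  cy4 -> i6 (mul) WAW r7
  cy5 -> i7 (ld) tail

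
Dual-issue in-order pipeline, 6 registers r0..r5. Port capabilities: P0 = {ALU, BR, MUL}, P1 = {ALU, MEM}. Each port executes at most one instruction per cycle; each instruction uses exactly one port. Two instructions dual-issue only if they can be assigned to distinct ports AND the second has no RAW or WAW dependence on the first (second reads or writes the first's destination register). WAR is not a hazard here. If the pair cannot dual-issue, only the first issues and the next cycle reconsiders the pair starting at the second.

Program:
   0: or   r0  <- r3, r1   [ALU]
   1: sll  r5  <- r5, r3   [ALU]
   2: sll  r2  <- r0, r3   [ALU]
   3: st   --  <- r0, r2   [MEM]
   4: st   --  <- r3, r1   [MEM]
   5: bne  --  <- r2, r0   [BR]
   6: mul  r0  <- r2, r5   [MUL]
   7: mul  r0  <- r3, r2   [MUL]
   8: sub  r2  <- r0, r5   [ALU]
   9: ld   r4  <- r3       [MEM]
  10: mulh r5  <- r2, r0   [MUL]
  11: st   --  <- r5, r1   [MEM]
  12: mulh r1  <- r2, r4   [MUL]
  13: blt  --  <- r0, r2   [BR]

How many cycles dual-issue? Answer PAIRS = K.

PAIRS = 4

#0 head=0: or.ALU+sll.ALU i0,i1 dual
#1 head=2: sll.ALU i2 RAW r2
#2 head=3: st.MEM i3 no-port MEM/MEM
#3 head=4: st.MEM+bne.BR i4,i5 dual
#4 head=6: mul.MUL i6 no-port MUL/MUL
#5 head=7: mul.MUL i7 RAW r0
#6 head=8: sub.ALU+ld.MEM i8,i9 dual
#7 head=10: mulh.MUL i10 RAW r5
#8 head=11: st.MEM+mulh.MUL i11,i12 dual
#9 head=13: blt.BR i13 tail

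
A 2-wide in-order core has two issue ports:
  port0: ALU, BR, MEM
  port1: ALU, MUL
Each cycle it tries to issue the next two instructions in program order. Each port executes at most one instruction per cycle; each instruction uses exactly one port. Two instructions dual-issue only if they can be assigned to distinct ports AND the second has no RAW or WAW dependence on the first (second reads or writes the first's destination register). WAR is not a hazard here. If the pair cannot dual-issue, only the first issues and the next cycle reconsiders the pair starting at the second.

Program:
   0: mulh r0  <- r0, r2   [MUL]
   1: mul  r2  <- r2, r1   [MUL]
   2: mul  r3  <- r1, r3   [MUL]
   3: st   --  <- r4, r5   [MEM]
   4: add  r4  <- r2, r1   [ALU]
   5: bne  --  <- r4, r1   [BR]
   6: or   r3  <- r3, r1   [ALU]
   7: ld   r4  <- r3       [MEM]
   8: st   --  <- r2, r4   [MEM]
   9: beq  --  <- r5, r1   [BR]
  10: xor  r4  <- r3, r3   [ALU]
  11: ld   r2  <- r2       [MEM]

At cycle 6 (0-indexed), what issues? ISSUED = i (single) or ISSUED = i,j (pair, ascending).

c0: i0 mulh  no-port MUL/MUL
c1: i1 mul  no-port MUL/MUL
c2: i2/i3 mul+st  dual
c3: i4 add  RAW r4
c4: i5/i6 bne+or  dual
c5: i7 ld  no-port MEM/MEM
c6: i8 st  no-port MEM/BR
c7: i9/i10 beq+xor  dual
c8: i11 ld  tail

ISSUED = 8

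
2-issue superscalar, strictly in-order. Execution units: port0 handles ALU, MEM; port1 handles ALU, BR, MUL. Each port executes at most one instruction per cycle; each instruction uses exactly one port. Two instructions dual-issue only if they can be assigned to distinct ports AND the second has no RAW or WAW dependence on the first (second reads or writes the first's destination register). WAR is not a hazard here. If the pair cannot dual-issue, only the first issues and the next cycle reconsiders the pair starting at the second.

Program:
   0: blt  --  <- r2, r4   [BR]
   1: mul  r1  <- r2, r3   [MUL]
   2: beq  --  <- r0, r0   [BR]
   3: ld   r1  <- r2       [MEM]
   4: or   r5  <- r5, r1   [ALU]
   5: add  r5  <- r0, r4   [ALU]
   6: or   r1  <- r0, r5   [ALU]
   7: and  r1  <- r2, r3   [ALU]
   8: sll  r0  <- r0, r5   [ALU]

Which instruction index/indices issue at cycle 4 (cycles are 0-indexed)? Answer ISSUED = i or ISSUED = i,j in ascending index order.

ISSUED = 5

  cy0 -> i0 (blt.BR) no-port BR/MUL
  cy1 -> i1 (mul.MUL) no-port MUL/BR
  cy2 -> i2,i3 (beq.BR ld.MEM) dual
  cy3 -> i4 (or.ALU) WAW r5
  cy4 -> i5 (add.ALU) RAW r5
  cy5 -> i6 (or.ALU) WAW r1
  cy6 -> i7,i8 (and.ALU sll.ALU) dual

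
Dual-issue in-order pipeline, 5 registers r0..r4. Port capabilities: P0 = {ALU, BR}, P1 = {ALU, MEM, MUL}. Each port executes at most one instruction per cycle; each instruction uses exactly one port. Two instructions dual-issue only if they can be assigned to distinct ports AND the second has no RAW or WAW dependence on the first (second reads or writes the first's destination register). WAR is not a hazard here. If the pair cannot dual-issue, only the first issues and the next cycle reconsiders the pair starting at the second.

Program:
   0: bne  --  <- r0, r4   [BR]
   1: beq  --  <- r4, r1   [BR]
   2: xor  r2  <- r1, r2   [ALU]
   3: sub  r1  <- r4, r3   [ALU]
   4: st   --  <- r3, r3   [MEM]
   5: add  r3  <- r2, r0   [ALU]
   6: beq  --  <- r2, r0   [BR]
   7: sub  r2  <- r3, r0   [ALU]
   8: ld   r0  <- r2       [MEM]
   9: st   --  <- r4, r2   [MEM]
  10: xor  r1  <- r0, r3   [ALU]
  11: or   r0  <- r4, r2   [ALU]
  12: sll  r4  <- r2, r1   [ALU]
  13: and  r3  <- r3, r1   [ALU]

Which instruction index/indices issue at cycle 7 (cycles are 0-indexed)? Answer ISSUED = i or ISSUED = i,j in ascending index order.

ISSUED = 11,12

[0] i0  bne.BR  -- no-port BR/BR
[1] i1/i2  beq.BR xor.ALU  -- dual
[2] i3/i4  sub.ALU st.MEM  -- dual
[3] i5/i6  add.ALU beq.BR  -- dual
[4] i7  sub.ALU  -- RAW r2
[5] i8  ld.MEM  -- no-port MEM/MEM
[6] i9/i10  st.MEM xor.ALU  -- dual
[7] i11/i12  or.ALU sll.ALU  -- dual
[8] i13  and.ALU  -- tail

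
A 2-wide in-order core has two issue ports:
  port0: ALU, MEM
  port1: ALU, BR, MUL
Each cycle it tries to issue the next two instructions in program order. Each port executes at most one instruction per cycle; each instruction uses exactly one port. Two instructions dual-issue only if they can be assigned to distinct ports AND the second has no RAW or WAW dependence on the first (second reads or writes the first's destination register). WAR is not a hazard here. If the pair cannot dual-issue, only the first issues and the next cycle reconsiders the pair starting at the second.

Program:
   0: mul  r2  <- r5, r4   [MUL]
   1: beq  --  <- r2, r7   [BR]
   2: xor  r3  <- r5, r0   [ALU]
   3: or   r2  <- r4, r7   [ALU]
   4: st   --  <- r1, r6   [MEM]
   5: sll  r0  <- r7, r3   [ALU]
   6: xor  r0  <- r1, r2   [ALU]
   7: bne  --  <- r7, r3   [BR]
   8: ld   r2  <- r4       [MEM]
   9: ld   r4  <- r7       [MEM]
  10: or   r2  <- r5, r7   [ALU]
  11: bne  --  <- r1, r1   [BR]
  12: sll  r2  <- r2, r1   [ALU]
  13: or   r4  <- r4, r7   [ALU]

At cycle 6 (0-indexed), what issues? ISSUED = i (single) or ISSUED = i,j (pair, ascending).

#0 head=0: mul.MUL i0 no-port MUL/BR
#1 head=1: beq.BR+xor.ALU i1/i2 dual
#2 head=3: or.ALU+st.MEM i3/i4 dual
#3 head=5: sll.ALU i5 WAW r0
#4 head=6: xor.ALU+bne.BR i6/i7 dual
#5 head=8: ld.MEM i8 no-port MEM/MEM
#6 head=9: ld.MEM+or.ALU i9/i10 dual
#7 head=11: bne.BR+sll.ALU i11/i12 dual
#8 head=13: or.ALU i13 tail

ISSUED = 9,10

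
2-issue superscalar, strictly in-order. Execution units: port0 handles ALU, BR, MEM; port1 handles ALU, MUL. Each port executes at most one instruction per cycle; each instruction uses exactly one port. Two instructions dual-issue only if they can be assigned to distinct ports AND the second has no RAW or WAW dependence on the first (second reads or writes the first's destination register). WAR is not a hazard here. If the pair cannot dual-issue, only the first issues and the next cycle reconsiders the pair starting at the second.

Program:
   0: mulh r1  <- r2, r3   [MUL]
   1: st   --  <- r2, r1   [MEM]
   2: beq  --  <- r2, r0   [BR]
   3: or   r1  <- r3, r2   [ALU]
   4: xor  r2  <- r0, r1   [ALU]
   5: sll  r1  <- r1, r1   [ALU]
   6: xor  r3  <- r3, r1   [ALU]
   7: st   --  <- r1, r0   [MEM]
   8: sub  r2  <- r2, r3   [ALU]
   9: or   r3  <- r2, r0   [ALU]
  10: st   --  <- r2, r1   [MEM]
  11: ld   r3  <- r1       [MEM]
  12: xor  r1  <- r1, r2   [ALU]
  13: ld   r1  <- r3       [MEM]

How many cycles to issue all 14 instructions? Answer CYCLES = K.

CYCLES = 9

t=0 i0:mulh.MUL ; RAW r1
t=1 i1:st.MEM ; no-port MEM/BR
t=2 i2/i3:beq.BR;or.ALU ; dual
t=3 i4/i5:xor.ALU;sll.ALU ; dual
t=4 i6/i7:xor.ALU;st.MEM ; dual
t=5 i8:sub.ALU ; RAW r2
t=6 i9/i10:or.ALU;st.MEM ; dual
t=7 i11/i12:ld.MEM;xor.ALU ; dual
t=8 i13:ld.MEM ; tail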